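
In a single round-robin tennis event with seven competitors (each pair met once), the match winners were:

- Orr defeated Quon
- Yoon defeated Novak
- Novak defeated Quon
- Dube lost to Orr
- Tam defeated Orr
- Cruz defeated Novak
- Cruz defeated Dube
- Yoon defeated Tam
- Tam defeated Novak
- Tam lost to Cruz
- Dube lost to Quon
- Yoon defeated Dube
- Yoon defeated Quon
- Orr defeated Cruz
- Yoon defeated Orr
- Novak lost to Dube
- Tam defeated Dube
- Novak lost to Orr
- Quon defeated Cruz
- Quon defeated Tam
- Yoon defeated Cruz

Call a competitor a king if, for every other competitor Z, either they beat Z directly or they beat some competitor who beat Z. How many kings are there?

1

Tam cannot reach Yoon in two steps.
Novak cannot reach Yoon, Orr in two steps.
Yoon reaches everyone (king).
Orr cannot reach Yoon in two steps.
Quon cannot reach Yoon in two steps.
Dube cannot reach Tam, Yoon, Orr, Cruz in two steps.
Cruz cannot reach Yoon in two steps.
Kings: Yoon — 1.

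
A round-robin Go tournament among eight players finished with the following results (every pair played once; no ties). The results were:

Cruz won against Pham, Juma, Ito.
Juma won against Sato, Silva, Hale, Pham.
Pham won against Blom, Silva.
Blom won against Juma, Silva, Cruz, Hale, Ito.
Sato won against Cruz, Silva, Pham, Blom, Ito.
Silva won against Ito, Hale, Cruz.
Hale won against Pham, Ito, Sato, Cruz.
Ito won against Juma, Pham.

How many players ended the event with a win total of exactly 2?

Win totals: Juma 4, Ito 2, Sato 5, Hale 4, Silva 3, Cruz 3, Blom 5, Pham 2.
Exactly 2: Ito, Pham — 2 players.

2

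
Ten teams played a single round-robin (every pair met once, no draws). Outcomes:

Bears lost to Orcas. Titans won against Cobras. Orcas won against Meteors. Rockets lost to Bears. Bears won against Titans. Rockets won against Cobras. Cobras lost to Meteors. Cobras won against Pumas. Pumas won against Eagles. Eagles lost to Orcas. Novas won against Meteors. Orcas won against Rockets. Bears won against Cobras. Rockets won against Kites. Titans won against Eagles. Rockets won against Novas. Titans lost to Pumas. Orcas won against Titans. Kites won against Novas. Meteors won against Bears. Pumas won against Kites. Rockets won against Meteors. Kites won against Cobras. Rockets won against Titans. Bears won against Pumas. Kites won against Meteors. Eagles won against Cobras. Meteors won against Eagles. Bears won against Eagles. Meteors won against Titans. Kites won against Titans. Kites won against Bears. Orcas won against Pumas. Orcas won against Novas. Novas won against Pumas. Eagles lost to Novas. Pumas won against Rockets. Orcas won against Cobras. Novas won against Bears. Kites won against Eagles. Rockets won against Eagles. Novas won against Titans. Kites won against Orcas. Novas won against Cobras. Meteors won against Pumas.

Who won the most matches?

Win totals: Novas 6, Cobras 1, Rockets 6, Pumas 4, Kites 7, Titans 2, Bears 5, Meteors 5, Eagles 1, Orcas 8.
Orcas leads with 8 wins (next highest: 7).

Orcas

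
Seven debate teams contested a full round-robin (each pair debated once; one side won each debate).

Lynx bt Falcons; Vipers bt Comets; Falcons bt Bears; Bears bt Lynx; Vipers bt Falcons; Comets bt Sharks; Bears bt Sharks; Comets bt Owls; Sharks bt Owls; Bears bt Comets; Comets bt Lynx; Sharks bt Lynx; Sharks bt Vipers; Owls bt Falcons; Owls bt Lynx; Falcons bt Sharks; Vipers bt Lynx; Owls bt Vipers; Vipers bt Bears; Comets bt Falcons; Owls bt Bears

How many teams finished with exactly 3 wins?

2

Win totals: Bears 3, Lynx 1, Vipers 4, Comets 4, Sharks 3, Owls 4, Falcons 2.
Exactly 3: Bears, Sharks — 2 teams.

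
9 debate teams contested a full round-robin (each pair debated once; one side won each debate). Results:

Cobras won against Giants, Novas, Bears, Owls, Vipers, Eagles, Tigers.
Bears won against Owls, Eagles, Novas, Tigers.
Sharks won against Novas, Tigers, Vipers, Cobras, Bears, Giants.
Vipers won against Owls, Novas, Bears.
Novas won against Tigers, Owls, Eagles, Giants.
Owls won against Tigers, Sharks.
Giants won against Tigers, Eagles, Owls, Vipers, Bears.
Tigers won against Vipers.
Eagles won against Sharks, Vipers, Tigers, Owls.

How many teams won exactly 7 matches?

1

Win totals: Sharks 6, Giants 5, Bears 4, Vipers 3, Novas 4, Cobras 7, Eagles 4, Owls 2, Tigers 1.
Exactly 7: Cobras — 1 team.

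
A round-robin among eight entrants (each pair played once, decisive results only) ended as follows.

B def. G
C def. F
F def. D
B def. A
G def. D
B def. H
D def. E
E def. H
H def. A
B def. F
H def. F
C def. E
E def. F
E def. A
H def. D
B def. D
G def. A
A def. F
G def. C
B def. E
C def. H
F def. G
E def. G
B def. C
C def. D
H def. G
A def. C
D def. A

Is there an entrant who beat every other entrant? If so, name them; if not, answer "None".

B has 7 wins out of 7 opponents — a perfect record.

B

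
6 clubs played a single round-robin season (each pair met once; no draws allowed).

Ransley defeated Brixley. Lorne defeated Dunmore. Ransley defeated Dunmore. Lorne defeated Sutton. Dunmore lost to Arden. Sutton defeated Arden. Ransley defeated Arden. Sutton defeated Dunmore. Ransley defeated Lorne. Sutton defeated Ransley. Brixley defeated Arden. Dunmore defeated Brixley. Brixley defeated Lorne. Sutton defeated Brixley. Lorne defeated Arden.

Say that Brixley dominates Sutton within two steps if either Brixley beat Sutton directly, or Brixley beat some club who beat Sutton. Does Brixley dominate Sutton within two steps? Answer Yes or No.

Brixley did not beat Sutton directly.
Brixley beat Arden, Lorne. Of those, Lorne beat Sutton.

Yes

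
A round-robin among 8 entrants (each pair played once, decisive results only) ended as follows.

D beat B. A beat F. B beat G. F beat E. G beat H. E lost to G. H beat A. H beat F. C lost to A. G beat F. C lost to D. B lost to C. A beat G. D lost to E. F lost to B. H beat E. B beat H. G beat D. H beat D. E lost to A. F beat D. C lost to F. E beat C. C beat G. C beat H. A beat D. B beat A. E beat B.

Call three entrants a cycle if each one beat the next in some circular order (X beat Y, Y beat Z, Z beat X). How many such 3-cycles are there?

Win totals: A 5, B 4, C 3, D 2, E 3, F 3, G 4, H 4.
An entrant with w wins dominates both others in C(w,2) triples; summing gives 10 + 6 + 3 + 1 + 3 + 3 + 6 + 6 = 38 transitive triples.
Total triples C(8,3) = 56, so cyclic triples = 56 − 38 = 18.

18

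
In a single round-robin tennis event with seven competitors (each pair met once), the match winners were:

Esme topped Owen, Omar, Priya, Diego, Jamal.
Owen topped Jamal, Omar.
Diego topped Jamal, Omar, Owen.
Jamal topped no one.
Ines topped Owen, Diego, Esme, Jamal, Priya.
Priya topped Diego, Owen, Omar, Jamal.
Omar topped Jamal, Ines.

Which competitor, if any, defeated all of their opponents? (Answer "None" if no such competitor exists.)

Highest win total is Ines with 5 (out of 6 possible).
Ines lost to Omar, so no competitor went undefeated.

None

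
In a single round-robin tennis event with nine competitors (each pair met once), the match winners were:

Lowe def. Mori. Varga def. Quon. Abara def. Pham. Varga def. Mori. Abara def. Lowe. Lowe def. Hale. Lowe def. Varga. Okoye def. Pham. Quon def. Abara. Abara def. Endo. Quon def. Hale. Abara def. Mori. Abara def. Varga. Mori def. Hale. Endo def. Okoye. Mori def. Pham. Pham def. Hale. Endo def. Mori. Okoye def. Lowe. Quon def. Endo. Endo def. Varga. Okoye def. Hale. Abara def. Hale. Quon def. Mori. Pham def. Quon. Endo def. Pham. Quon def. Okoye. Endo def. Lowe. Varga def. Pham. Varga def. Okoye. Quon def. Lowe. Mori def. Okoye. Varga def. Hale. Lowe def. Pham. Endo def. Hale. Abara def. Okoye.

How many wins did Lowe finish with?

Lowe's results: beat Pham, Mori, Varga, Hale; lost to Quon, Abara, Endo, Okoye.
That is 4 wins.

4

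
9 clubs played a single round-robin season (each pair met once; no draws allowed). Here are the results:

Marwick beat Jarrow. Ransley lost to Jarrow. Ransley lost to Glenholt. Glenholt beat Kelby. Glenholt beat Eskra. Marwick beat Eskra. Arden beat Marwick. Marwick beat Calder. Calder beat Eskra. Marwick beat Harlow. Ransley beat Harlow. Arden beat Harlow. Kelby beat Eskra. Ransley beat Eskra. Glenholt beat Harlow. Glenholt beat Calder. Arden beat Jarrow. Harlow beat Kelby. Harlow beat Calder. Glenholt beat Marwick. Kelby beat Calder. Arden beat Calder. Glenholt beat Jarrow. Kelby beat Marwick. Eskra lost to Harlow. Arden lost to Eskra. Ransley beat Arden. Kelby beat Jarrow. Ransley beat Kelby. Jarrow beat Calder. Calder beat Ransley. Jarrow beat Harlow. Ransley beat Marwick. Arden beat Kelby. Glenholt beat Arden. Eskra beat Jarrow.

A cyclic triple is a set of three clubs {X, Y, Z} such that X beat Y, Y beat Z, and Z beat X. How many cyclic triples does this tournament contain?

Win totals: Arden 5, Eskra 2, Marwick 4, Kelby 4, Glenholt 8, Jarrow 3, Ransley 5, Calder 2, Harlow 3.
A club with w wins dominates both others in C(w,2) triples; summing gives 10 + 1 + 6 + 6 + 28 + 3 + 10 + 1 + 3 = 68 transitive triples.
Total triples C(9,3) = 84, so cyclic triples = 84 − 68 = 16.

16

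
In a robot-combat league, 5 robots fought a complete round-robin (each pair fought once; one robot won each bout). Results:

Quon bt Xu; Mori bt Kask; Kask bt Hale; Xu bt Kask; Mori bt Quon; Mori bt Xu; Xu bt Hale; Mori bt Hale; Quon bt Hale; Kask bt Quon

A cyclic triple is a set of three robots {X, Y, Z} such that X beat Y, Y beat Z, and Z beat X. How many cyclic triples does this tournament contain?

1

Of the C(5,3) = 10 triples, the cyclic ones are: {Xu, Quon, Kask}.
That is 1.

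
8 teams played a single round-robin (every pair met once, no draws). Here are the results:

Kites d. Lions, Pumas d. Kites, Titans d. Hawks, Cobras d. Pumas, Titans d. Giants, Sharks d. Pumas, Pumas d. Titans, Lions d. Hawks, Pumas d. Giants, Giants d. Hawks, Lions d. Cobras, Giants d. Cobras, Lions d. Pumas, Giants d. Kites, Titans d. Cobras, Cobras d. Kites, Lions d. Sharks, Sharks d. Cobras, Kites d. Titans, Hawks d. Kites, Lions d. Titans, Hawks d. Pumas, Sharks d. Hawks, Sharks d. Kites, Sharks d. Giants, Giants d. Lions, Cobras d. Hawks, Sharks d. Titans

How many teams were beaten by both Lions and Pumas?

Lions beat: Titans, Cobras, Pumas, Sharks, Hawks.
Pumas beat: Kites, Titans, Giants.
Both beat: Titans — 1.

1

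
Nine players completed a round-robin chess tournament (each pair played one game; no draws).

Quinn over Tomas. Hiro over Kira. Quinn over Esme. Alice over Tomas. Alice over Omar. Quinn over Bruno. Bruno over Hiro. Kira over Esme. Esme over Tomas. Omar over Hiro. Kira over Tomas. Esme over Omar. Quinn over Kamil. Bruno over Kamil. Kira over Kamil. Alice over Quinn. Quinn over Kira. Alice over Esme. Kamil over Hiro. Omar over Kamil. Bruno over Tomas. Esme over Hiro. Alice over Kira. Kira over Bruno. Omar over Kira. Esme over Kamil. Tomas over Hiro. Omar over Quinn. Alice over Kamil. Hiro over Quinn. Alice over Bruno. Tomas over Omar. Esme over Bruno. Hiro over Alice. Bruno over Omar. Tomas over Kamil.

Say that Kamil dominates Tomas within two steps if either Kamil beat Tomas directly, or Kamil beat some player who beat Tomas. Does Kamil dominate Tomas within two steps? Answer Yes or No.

Kamil did not beat Tomas directly.
Kamil beat Hiro, but each of them lost to Tomas. No two-step path.

No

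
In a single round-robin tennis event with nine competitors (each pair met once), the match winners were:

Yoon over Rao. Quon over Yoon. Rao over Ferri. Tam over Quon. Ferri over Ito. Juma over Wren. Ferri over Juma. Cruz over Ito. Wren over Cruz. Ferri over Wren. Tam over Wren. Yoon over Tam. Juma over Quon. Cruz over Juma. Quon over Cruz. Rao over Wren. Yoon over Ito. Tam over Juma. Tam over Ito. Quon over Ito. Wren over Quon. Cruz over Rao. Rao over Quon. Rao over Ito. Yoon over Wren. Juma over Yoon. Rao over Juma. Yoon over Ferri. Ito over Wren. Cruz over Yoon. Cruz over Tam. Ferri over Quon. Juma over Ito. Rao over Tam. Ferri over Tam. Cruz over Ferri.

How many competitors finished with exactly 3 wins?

Win totals: Ferri 5, Wren 2, Yoon 5, Quon 3, Juma 4, Cruz 6, Ito 1, Tam 4, Rao 6.
Exactly 3: Quon — 1 competitor.

1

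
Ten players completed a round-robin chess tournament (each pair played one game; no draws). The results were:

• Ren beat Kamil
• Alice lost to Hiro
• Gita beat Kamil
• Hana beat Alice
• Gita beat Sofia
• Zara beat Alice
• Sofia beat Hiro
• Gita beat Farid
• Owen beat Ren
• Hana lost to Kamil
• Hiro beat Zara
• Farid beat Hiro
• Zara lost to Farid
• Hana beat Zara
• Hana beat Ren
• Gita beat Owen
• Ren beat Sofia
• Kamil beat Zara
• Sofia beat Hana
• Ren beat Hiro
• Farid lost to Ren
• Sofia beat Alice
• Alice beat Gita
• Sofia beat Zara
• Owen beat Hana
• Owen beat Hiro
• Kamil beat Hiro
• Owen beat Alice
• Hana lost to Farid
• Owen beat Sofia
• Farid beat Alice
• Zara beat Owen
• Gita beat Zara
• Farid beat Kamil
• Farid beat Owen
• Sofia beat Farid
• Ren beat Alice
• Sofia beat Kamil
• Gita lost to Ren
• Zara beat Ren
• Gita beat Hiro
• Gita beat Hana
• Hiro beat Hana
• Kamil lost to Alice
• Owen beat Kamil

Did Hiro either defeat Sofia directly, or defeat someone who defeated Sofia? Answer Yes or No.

No

Hiro did not beat Sofia directly.
Hiro beat Zara, Alice, Hana, but each of them lost to Sofia. No two-step path.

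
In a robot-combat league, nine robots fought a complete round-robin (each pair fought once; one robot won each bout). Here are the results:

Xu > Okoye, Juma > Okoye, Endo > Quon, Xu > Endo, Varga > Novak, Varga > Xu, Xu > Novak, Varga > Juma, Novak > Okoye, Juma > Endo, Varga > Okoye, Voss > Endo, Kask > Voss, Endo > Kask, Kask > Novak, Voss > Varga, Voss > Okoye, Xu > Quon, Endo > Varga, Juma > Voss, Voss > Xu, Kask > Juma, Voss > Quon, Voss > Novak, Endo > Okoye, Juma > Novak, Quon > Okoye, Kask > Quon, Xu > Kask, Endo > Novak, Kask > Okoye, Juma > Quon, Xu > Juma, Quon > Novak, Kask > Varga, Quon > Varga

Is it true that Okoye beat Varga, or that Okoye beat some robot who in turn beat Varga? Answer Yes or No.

Okoye did not beat Varga directly.
Okoye beat no one, so there is no intermediate robot.

No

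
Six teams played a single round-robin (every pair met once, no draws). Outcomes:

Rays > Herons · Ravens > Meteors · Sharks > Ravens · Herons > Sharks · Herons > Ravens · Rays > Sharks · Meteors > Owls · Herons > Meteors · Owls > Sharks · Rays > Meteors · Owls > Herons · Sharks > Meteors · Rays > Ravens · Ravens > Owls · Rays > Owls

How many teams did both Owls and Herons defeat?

1

Owls beat: Herons, Sharks.
Herons beat: Ravens, Meteors, Sharks.
Both beat: Sharks — 1.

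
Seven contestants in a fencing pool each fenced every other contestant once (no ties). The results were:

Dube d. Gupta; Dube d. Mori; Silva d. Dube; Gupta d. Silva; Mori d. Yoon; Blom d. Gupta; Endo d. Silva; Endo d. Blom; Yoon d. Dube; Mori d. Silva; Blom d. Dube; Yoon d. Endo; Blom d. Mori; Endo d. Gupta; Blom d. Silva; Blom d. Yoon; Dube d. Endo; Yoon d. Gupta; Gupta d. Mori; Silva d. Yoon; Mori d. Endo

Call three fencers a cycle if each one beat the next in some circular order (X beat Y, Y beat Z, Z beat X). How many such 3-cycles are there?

Win totals: Endo 3, Gupta 2, Silva 2, Yoon 3, Blom 5, Dube 3, Mori 3.
A fencer with w wins dominates both others in C(w,2) triples; summing gives 3 + 1 + 1 + 3 + 10 + 3 + 3 = 24 transitive triples.
Total triples C(7,3) = 35, so cyclic triples = 35 − 24 = 11.

11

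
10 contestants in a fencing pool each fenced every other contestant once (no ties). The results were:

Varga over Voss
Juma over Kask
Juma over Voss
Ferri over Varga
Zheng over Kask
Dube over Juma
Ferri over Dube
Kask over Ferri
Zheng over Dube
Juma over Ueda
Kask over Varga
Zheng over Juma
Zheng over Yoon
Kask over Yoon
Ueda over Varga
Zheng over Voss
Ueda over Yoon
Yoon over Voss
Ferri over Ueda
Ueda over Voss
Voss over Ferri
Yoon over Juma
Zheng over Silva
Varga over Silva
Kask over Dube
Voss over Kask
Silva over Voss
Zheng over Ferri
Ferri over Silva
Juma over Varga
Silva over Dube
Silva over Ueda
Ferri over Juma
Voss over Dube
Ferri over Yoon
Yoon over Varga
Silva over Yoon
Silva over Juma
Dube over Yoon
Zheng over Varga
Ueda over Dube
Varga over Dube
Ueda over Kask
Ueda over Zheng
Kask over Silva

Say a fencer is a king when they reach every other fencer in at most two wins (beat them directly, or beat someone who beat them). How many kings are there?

5

Kask cannot reach Zheng in two steps.
Voss cannot reach Zheng in two steps.
Yoon cannot reach Zheng in two steps.
Zheng reaches everyone (king).
Silva reaches everyone (king).
Dube cannot reach Zheng, Silva, Ferri in two steps.
Varga cannot reach Zheng in two steps.
Juma reaches everyone (king).
Ferri reaches everyone (king).
Ueda reaches everyone (king).
Kings: Zheng, Silva, Juma, Ferri, Ueda — 5.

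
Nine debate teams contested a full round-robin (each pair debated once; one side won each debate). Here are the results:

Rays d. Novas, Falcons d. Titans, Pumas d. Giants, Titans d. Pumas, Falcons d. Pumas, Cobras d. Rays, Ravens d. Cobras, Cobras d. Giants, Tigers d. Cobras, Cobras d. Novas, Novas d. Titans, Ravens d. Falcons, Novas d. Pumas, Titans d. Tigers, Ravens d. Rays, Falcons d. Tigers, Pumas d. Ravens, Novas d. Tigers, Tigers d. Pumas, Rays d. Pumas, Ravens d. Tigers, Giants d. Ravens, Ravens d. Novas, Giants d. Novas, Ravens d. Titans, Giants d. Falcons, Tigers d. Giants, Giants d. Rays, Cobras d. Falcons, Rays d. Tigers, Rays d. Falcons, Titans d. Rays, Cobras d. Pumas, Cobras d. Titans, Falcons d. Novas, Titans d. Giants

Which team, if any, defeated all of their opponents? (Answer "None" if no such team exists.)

None

Highest win total is Ravens with 6 (out of 8 possible).
Ravens lost to Giants, Pumas, so no team went undefeated.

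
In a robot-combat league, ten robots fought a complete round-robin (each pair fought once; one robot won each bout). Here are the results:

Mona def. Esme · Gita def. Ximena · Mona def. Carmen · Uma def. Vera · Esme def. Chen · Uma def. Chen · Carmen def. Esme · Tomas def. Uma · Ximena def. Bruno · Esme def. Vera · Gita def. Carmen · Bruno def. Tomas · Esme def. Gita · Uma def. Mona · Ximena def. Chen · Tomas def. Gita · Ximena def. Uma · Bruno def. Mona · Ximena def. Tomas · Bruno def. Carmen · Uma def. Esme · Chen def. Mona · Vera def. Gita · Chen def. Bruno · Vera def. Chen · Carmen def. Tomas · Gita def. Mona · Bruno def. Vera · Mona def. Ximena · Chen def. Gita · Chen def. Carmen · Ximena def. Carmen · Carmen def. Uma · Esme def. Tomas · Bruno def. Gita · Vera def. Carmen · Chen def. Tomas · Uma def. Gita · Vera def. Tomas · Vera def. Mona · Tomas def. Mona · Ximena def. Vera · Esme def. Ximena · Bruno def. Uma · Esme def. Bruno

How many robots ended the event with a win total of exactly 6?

Win totals: Gita 3, Tomas 3, Carmen 3, Ximena 6, Chen 5, Mona 3, Esme 6, Uma 5, Vera 5, Bruno 6.
Exactly 6: Ximena, Esme, Bruno — 3 robots.

3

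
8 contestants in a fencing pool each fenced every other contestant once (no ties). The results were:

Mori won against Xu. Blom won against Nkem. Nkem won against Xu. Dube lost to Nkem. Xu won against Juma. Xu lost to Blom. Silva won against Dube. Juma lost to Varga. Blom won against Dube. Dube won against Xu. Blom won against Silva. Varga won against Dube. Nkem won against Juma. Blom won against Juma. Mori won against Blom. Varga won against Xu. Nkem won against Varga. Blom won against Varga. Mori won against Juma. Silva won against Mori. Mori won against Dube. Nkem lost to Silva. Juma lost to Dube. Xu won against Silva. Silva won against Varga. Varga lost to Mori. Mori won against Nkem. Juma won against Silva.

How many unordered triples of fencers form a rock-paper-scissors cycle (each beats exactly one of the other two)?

9

Win totals: Xu 2, Varga 3, Mori 6, Blom 6, Nkem 4, Juma 1, Dube 2, Silva 4.
A fencer with w wins dominates both others in C(w,2) triples; summing gives 1 + 3 + 15 + 15 + 6 + 0 + 1 + 6 = 47 transitive triples.
Total triples C(8,3) = 56, so cyclic triples = 56 − 47 = 9.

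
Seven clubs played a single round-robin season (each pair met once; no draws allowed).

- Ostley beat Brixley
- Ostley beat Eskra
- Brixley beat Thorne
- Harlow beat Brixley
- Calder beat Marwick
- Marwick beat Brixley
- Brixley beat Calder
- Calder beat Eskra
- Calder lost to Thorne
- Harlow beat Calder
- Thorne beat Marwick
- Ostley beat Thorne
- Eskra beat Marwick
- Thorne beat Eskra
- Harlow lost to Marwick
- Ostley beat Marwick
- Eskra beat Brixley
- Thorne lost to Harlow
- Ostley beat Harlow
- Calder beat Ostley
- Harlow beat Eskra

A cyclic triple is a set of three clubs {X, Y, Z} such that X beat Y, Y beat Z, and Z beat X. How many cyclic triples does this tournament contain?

10

Win totals: Marwick 2, Harlow 4, Brixley 2, Calder 3, Ostley 5, Eskra 2, Thorne 3.
A club with w wins dominates both others in C(w,2) triples; summing gives 1 + 6 + 1 + 3 + 10 + 1 + 3 = 25 transitive triples.
Total triples C(7,3) = 35, so cyclic triples = 35 − 25 = 10.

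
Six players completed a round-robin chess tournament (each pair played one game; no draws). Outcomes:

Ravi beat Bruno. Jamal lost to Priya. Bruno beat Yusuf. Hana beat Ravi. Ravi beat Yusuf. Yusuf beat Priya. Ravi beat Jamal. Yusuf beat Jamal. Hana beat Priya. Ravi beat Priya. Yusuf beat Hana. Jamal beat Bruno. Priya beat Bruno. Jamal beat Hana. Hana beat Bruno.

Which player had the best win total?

Ravi

Win totals: Ravi 4, Hana 3, Jamal 2, Priya 2, Yusuf 3, Bruno 1.
Ravi leads with 4 wins (next highest: 3).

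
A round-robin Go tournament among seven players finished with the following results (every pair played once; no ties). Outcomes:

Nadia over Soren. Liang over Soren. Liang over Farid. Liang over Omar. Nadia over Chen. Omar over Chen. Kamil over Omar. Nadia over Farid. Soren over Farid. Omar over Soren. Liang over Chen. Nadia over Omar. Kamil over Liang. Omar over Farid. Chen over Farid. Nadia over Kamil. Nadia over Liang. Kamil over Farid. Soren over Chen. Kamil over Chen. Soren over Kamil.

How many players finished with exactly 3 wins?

2

Win totals: Kamil 4, Chen 1, Soren 3, Nadia 6, Liang 4, Farid 0, Omar 3.
Exactly 3: Soren, Omar — 2 players.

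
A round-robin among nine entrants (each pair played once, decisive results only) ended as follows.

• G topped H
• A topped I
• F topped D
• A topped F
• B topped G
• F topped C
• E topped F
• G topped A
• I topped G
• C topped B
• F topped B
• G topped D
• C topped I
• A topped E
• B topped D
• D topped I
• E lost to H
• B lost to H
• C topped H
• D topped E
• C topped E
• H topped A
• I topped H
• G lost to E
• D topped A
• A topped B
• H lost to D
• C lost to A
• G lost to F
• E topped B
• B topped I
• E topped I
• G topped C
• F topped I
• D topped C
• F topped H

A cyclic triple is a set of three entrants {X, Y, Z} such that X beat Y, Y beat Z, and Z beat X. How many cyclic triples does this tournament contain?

24

Win totals: A 5, B 3, C 4, D 5, E 4, F 6, G 4, H 3, I 2.
An entrant with w wins dominates both others in C(w,2) triples; summing gives 10 + 3 + 6 + 10 + 6 + 15 + 6 + 3 + 1 = 60 transitive triples.
Total triples C(9,3) = 84, so cyclic triples = 84 − 60 = 24.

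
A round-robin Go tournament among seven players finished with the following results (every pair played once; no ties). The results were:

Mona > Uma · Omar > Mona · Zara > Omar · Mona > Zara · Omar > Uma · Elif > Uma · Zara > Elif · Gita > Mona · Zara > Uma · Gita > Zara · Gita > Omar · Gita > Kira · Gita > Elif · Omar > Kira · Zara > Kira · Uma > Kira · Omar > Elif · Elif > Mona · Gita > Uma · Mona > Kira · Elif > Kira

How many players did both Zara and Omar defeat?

3

Zara beat: Omar, Uma, Elif, Kira.
Omar beat: Mona, Uma, Elif, Kira.
Both beat: Uma, Elif, Kira — 3.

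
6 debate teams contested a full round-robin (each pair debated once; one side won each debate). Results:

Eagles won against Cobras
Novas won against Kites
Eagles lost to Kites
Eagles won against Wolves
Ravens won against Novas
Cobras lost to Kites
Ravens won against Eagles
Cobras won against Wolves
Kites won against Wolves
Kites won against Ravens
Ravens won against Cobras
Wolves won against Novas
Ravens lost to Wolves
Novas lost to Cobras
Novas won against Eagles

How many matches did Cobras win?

Cobras' results: beat Wolves, Novas; lost to Eagles, Kites, Ravens.
That is 2 wins.

2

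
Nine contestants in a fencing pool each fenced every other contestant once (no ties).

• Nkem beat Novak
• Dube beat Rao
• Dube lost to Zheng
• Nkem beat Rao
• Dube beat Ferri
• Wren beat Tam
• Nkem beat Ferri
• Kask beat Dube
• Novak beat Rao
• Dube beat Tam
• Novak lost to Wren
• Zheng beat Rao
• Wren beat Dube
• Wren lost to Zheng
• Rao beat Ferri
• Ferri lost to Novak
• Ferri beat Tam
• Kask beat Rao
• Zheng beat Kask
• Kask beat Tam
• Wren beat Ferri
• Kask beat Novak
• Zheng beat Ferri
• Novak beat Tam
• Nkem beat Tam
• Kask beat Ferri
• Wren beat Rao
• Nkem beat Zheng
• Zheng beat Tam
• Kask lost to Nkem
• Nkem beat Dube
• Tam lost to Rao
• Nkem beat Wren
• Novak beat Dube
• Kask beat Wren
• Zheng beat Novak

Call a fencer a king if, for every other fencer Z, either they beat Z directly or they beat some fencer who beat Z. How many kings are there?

Kask cannot reach Zheng, Nkem in two steps.
Tam cannot reach Kask, Novak, Wren, Zheng, Dube, Rao, Ferri, Nkem in two steps.
Novak cannot reach Kask, Wren, Zheng, Nkem in two steps.
Wren cannot reach Kask, Zheng, Nkem in two steps.
Zheng cannot reach Nkem in two steps.
Dube cannot reach Kask, Novak, Wren, Zheng, Nkem in two steps.
Rao cannot reach Kask, Novak, Wren, Zheng, Dube, Nkem in two steps.
Ferri cannot reach Kask, Novak, Wren, Zheng, Dube, Rao, Nkem in two steps.
Nkem reaches everyone (king).
Kings: Nkem — 1.

1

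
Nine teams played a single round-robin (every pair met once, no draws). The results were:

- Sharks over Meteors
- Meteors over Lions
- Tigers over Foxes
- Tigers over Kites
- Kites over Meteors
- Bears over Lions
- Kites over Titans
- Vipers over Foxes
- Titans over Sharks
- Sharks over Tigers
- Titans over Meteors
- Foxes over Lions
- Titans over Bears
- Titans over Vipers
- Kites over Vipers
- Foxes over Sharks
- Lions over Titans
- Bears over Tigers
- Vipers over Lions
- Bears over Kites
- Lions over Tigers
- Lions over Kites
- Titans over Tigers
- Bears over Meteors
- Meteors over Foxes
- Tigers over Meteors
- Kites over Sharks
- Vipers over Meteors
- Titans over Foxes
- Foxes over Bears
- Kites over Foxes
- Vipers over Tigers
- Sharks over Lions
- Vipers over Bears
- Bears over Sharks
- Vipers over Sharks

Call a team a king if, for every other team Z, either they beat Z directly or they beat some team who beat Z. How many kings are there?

Sharks cannot reach Bears, Vipers in two steps.
Bears reaches everyone (king).
Kites reaches everyone (king).
Lions reaches everyone (king).
Vipers reaches everyone (king).
Meteors cannot reach Vipers in two steps.
Titans reaches everyone (king).
Tigers reaches everyone (king).
Foxes cannot reach Vipers in two steps.
Kings: Bears, Kites, Lions, Vipers, Titans, Tigers — 6.

6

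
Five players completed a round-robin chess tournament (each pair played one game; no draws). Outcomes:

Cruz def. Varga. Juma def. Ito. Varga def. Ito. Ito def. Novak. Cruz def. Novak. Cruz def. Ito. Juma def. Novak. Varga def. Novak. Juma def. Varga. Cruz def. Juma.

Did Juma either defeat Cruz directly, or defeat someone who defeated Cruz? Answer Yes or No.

Juma did not beat Cruz directly.
Juma beat Varga, Ito, Novak, but each of them lost to Cruz. No two-step path.

No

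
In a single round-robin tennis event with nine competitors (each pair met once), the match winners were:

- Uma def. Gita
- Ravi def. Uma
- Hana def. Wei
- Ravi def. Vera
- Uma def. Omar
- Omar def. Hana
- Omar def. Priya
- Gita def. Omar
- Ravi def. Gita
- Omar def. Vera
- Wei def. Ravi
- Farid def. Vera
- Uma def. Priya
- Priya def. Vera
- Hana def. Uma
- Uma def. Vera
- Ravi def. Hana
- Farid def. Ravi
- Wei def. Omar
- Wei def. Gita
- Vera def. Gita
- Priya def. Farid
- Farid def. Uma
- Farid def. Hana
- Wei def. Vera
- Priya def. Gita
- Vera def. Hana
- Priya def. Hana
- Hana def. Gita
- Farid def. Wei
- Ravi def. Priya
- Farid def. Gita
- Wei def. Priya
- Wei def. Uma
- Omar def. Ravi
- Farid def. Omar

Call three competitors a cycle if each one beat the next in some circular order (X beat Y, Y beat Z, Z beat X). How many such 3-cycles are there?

Win totals: Farid 7, Gita 1, Ravi 5, Omar 4, Priya 4, Wei 6, Uma 4, Hana 3, Vera 2.
A competitor with w wins dominates both others in C(w,2) triples; summing gives 21 + 0 + 10 + 6 + 6 + 15 + 6 + 3 + 1 = 68 transitive triples.
Total triples C(9,3) = 84, so cyclic triples = 84 − 68 = 16.

16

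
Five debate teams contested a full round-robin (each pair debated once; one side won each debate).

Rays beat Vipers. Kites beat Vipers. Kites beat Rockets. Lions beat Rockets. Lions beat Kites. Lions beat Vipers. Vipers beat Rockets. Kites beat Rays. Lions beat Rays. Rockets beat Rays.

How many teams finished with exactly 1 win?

3

Win totals: Rays 1, Rockets 1, Vipers 1, Lions 4, Kites 3.
Exactly 1: Rays, Rockets, Vipers — 3 teams.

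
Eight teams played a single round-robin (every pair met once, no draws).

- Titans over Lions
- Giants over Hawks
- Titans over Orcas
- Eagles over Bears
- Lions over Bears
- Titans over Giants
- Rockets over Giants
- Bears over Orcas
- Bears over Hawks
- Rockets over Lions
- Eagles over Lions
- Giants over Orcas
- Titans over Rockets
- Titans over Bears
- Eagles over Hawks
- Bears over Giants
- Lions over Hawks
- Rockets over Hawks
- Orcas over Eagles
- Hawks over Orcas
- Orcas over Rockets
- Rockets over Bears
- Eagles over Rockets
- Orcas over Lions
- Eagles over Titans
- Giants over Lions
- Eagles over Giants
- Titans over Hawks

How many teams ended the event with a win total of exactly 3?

3

Win totals: Rockets 4, Giants 3, Hawks 1, Titans 6, Eagles 6, Lions 2, Bears 3, Orcas 3.
Exactly 3: Giants, Bears, Orcas — 3 teams.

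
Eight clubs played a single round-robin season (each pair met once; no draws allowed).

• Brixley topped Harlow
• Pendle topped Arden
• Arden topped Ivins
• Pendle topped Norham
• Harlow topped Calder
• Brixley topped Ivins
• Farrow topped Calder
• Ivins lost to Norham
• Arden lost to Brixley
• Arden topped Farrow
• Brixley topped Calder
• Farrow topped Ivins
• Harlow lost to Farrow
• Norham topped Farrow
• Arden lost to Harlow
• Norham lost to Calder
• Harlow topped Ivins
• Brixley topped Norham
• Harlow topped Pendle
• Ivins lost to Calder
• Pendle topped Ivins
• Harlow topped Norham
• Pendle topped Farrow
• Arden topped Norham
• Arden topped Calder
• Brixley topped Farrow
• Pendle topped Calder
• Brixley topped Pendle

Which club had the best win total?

Win totals: Norham 2, Farrow 3, Harlow 5, Ivins 0, Pendle 5, Brixley 7, Calder 2, Arden 4.
Brixley leads with 7 wins (next highest: 5).

Brixley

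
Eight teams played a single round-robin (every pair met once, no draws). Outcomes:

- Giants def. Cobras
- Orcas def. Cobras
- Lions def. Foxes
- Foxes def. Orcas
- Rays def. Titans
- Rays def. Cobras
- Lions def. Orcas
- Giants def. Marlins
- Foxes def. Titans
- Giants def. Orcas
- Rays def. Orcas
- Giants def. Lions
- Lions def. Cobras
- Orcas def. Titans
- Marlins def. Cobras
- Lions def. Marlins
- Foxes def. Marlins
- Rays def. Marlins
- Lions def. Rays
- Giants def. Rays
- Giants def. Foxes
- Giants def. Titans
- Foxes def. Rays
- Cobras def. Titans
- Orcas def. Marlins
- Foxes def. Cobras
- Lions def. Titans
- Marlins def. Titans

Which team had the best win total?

Win totals: Lions 6, Titans 0, Orcas 3, Cobras 1, Giants 7, Foxes 5, Rays 4, Marlins 2.
Giants leads with 7 wins (next highest: 6).

Giants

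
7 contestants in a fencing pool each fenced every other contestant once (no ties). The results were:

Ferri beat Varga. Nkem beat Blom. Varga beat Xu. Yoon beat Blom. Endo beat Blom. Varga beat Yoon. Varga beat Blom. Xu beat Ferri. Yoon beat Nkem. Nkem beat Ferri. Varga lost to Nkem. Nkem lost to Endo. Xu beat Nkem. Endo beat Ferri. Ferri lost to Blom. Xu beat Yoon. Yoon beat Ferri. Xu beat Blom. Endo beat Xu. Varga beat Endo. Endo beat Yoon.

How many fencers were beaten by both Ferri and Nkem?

1

Ferri beat: Varga.
Nkem beat: Blom, Ferri, Varga.
Both beat: Varga — 1.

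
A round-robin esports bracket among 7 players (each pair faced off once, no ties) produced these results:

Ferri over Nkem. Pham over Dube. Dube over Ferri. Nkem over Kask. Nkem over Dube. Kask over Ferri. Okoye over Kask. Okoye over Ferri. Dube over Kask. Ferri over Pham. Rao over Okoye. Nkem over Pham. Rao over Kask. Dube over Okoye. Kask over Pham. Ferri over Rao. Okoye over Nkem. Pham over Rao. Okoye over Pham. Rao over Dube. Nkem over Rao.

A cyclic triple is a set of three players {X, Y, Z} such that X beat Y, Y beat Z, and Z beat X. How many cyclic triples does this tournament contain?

12

Win totals: Ferri 3, Rao 3, Kask 2, Okoye 4, Pham 2, Nkem 4, Dube 3.
A player with w wins dominates both others in C(w,2) triples; summing gives 3 + 3 + 1 + 6 + 1 + 6 + 3 = 23 transitive triples.
Total triples C(7,3) = 35, so cyclic triples = 35 − 23 = 12.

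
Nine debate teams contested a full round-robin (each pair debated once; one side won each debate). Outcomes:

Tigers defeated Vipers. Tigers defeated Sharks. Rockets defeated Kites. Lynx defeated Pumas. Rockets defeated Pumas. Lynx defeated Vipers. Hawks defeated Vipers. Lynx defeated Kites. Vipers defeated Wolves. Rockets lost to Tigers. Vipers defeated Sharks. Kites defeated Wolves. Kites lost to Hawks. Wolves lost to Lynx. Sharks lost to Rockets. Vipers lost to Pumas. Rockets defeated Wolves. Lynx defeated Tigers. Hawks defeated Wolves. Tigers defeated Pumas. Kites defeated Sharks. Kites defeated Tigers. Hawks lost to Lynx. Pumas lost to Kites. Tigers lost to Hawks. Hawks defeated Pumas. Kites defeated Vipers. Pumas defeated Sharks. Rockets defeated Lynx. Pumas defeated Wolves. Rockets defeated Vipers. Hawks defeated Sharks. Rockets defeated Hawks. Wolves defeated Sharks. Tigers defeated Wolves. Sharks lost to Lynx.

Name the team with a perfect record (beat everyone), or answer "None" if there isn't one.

Highest win total is Rockets with 7 (out of 8 possible).
Rockets lost to Tigers, so no team went undefeated.

None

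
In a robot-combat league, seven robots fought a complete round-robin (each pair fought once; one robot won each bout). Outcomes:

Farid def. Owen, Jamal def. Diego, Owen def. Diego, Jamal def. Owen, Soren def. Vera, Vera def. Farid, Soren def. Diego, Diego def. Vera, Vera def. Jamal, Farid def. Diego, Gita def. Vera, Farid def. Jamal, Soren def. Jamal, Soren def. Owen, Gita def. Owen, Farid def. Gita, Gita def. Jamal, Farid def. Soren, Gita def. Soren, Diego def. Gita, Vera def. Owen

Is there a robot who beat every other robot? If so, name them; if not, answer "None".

None

Highest win total is Farid with 5 (out of 6 possible).
Farid lost to Vera, so no robot went undefeated.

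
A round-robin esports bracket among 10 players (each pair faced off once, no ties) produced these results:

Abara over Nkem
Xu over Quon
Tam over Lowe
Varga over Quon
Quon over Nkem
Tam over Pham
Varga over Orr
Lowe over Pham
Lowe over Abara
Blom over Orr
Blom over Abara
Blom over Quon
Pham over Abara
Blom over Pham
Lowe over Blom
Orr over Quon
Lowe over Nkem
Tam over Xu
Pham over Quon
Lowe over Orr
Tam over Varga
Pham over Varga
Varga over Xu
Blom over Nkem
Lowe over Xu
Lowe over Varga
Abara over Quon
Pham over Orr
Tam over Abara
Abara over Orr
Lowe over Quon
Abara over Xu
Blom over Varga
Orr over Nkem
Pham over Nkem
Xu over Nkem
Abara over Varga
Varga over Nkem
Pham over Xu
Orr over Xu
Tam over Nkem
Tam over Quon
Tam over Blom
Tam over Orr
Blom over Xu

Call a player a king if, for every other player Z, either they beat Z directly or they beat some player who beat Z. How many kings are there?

1

Pham cannot reach Lowe, Blom, Tam in two steps.
Quon cannot reach Pham, Varga, Lowe, Orr, Blom, Tam, Xu, Abara in two steps.
Varga cannot reach Pham, Lowe, Blom, Tam, Abara in two steps.
Lowe cannot reach Tam in two steps.
Orr cannot reach Pham, Varga, Lowe, Blom, Tam, Abara in two steps.
Blom cannot reach Lowe, Tam in two steps.
Tam reaches everyone (king).
Xu cannot reach Pham, Varga, Lowe, Orr, Blom, Tam, Abara in two steps.
Abara cannot reach Pham, Lowe, Blom, Tam in two steps.
Nkem cannot reach Pham, Quon, Varga, Lowe, Orr, Blom, Tam, Xu, Abara in two steps.
Kings: Tam — 1.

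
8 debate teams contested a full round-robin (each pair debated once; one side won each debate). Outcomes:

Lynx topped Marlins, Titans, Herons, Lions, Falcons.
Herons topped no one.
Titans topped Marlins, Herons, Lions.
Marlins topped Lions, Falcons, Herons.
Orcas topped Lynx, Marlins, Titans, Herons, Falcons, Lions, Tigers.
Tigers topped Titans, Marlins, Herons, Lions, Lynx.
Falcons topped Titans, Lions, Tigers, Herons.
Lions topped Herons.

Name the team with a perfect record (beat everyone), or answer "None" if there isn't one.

Orcas has 7 wins out of 7 opponents — a perfect record.

Orcas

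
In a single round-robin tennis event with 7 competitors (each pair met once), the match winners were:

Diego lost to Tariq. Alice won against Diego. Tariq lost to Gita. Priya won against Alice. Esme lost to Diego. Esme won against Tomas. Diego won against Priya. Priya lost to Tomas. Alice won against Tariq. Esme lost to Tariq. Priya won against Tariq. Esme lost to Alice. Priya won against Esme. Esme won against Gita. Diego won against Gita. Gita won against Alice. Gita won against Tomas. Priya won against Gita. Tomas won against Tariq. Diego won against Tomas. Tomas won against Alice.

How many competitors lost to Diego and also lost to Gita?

1

Diego beat: Tomas, Esme, Gita, Priya.
Gita beat: Tariq, Alice, Tomas.
Both beat: Tomas — 1.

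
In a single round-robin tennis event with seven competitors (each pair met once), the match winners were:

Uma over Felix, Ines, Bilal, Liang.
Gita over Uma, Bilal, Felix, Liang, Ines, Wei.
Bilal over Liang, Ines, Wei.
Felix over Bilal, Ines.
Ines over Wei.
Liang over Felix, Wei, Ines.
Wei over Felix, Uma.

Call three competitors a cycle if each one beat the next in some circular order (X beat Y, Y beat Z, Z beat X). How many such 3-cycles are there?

Win totals: Bilal 3, Felix 2, Liang 3, Gita 6, Uma 4, Wei 2, Ines 1.
A competitor with w wins dominates both others in C(w,2) triples; summing gives 3 + 1 + 3 + 15 + 6 + 1 + 0 = 29 transitive triples.
Total triples C(7,3) = 35, so cyclic triples = 35 − 29 = 6.

6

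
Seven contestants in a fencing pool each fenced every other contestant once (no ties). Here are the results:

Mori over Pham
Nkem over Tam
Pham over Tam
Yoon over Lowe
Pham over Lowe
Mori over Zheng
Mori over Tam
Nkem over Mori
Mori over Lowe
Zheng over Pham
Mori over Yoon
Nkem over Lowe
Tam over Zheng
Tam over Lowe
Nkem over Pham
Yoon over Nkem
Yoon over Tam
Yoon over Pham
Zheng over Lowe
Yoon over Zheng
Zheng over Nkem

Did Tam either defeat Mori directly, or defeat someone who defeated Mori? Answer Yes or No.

No

Tam did not beat Mori directly.
Tam beat Zheng, Lowe, but each of them lost to Mori. No two-step path.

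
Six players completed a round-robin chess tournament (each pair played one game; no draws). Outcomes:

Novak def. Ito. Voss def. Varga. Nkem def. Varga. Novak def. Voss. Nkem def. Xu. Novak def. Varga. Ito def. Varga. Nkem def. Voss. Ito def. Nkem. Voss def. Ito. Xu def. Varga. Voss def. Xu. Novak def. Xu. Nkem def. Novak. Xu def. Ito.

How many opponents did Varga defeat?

0

Varga's results: beat no one; lost to Voss, Nkem, Ito, Xu, Novak.
That is 0 wins.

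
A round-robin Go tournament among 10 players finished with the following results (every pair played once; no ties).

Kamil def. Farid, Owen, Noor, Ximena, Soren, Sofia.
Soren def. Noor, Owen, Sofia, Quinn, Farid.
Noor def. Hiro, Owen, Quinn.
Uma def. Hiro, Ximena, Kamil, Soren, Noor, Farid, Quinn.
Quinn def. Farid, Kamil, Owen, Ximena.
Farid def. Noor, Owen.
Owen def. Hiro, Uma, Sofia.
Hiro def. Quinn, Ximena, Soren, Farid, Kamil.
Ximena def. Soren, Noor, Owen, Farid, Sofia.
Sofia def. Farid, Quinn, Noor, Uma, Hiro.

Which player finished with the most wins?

Uma

Win totals: Sofia 5, Farid 2, Ximena 5, Kamil 6, Uma 7, Hiro 5, Soren 5, Noor 3, Quinn 4, Owen 3.
Uma leads with 7 wins (next highest: 6).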